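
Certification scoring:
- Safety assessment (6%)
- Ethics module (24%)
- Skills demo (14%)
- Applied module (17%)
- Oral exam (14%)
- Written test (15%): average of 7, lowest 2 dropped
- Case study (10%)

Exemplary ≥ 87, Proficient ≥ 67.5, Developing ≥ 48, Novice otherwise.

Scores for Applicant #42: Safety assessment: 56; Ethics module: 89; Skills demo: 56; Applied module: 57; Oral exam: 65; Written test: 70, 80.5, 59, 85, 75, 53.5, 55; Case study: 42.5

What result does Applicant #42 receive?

Developing

Written test: drop 53.5, 55 → average of remaining 5 = 369.5/5 = 73.9
Weighted total:
  Safety assessment 56 × 0.06 = 3.36
  Ethics module 89 × 0.24 = 21.36
  Skills demo 56 × 0.14 = 7.84
  Applied module 57 × 0.17 = 9.69
  Oral exam 65 × 0.14 = 9.1
  Written test 73.9 × 0.15 = 11.085
  Case study 42.5 × 0.1 = 4.25
Sum = 66.685
66.685 is ≥ 48 and < 67.5 → Developing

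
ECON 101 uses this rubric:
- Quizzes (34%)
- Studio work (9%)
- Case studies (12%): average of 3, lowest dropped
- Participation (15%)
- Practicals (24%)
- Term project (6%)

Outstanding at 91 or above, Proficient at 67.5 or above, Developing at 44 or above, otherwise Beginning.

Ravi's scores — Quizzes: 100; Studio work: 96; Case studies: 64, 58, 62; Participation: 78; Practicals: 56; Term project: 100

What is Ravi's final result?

Proficient

Case studies: drop 58 → average of remaining 2 = 126/2 = 63
Weighted total:
  Quizzes 100 × 0.34 = 34
  Studio work 96 × 0.09 = 8.64
  Case studies 63 × 0.12 = 7.56
  Participation 78 × 0.15 = 11.7
  Practicals 56 × 0.24 = 13.44
  Term project 100 × 0.06 = 6
Sum = 81.34
81.34 is ≥ 67.5 and < 91 → Proficient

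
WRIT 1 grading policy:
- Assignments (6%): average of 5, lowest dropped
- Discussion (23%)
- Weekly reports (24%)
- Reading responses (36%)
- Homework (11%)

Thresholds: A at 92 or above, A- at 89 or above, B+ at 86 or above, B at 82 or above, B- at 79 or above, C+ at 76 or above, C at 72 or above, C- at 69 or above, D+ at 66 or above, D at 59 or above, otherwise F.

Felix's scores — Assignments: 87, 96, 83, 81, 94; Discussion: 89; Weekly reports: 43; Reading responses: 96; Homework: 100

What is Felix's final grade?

B-

Assignments: drop 81 → average of remaining 4 = 360/4 = 90
Weighted total:
  Assignments 90 × 0.06 = 5.4
  Discussion 89 × 0.23 = 20.47
  Weekly reports 43 × 0.24 = 10.32
  Reading responses 96 × 0.36 = 34.56
  Homework 100 × 0.11 = 11
Sum = 81.75
81.75 is ≥ 79 and < 82 → B-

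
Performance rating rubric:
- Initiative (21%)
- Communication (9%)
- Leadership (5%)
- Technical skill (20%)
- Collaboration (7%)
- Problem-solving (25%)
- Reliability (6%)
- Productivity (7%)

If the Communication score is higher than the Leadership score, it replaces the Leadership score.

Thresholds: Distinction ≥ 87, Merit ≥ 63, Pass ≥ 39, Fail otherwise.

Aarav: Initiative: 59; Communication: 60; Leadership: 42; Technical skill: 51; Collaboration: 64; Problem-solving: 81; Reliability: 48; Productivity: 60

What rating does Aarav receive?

Communication (60) > Leadership (42), so Leadership counts as 60.
Weighted total:
  Initiative 59 × 0.21 = 12.39
  Communication 60 × 0.09 = 5.4
  Leadership 60 × 0.05 = 3
  Technical skill 51 × 0.2 = 10.2
  Collaboration 64 × 0.07 = 4.48
  Problem-solving 81 × 0.25 = 20.25
  Reliability 48 × 0.06 = 2.88
  Productivity 60 × 0.07 = 4.2
Sum = 62.8
62.8 is ≥ 39 and < 63 → Pass

Pass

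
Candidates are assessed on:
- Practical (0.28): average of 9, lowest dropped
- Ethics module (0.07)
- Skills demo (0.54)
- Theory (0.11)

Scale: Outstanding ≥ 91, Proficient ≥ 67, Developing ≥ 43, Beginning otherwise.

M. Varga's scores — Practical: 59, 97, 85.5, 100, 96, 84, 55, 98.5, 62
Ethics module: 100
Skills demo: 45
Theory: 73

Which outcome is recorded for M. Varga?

Practical: drop 55 → average of remaining 8 = 682/8 = 85.25
Weighted total:
  Practical 85.25 × 0.28 = 23.87
  Ethics module 100 × 0.07 = 7
  Skills demo 45 × 0.54 = 24.3
  Theory 73 × 0.11 = 8.03
Sum = 63.2
63.2 is ≥ 43 and < 67 → Developing

Developing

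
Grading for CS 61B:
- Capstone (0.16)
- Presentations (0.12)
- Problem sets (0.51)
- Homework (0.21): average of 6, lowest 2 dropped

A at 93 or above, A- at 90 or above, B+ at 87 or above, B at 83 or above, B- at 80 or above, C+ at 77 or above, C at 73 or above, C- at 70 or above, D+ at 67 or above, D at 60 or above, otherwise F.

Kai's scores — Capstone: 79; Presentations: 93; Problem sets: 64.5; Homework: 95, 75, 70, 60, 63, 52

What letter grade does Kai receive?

Homework: drop 52, 60 → average of remaining 4 = 303/4 = 75.75
Weighted total:
  Capstone 79 × 0.16 = 12.64
  Presentations 93 × 0.12 = 11.16
  Problem sets 64.5 × 0.51 = 32.895
  Homework 75.75 × 0.21 = 15.9075
Sum = 72.6025
72.6025 is ≥ 70 and < 73 → C-

C-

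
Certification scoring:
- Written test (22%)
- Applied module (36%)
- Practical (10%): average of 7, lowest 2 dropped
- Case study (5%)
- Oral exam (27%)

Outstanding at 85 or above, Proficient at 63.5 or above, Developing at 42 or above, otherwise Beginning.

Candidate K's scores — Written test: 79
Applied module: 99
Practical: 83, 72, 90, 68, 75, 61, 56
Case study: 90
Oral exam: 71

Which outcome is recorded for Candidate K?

Practical: drop 56, 61 → average of remaining 5 = 388/5 = 77.6
Weighted total:
  Written test 79 × 0.22 = 17.38
  Applied module 99 × 0.36 = 35.64
  Practical 77.6 × 0.1 = 7.76
  Case study 90 × 0.05 = 4.5
  Oral exam 71 × 0.27 = 19.17
Sum = 84.45
84.45 is ≥ 63.5 and < 85 → Proficient

Proficient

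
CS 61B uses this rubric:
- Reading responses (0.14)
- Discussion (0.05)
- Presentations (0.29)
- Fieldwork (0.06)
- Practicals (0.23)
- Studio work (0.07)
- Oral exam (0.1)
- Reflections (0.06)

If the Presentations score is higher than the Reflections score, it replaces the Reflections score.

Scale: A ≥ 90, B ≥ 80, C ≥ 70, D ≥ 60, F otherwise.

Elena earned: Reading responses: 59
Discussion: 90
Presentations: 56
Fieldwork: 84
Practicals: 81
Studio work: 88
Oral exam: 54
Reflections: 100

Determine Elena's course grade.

Presentations (56) ≤ Reflections (100), so Reflections stays at 100.
Weighted total:
  Reading responses 59 × 0.14 = 8.26
  Discussion 90 × 0.05 = 4.5
  Presentations 56 × 0.29 = 16.24
  Fieldwork 84 × 0.06 = 5.04
  Practicals 81 × 0.23 = 18.63
  Studio work 88 × 0.07 = 6.16
  Oral exam 54 × 0.1 = 5.4
  Reflections 100 × 0.06 = 6
Sum = 70.23
70.23 is ≥ 70 and < 80 → C

C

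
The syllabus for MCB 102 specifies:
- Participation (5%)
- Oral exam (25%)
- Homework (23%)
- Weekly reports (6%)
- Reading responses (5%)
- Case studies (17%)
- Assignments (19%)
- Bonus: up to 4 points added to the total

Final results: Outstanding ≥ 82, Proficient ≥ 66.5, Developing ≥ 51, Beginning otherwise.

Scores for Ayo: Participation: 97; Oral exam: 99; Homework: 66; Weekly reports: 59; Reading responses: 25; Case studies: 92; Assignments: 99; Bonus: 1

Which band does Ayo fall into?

Weighted total:
  Participation 97 × 0.05 = 4.85
  Oral exam 99 × 0.25 = 24.75
  Homework 66 × 0.23 = 15.18
  Weekly reports 59 × 0.06 = 3.54
  Reading responses 25 × 0.05 = 1.25
  Case studies 92 × 0.17 = 15.64
  Assignments 99 × 0.19 = 18.81
Sum = 84.02
Bonus: 84.02 + 1 = 85.02
85.02 ≥ 82 → Outstanding

Outstanding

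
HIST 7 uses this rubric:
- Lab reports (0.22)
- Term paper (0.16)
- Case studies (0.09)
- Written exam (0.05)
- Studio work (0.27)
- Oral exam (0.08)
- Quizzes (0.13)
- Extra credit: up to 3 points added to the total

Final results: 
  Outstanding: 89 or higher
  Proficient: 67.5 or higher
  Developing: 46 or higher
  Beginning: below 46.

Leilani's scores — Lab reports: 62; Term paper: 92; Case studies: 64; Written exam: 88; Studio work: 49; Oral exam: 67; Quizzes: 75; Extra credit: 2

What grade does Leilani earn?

Weighted total:
  Lab reports 62 × 0.22 = 13.64
  Term paper 92 × 0.16 = 14.72
  Case studies 64 × 0.09 = 5.76
  Written exam 88 × 0.05 = 4.4
  Studio work 49 × 0.27 = 13.23
  Oral exam 67 × 0.08 = 5.36
  Quizzes 75 × 0.13 = 9.75
Sum = 66.86
Extra credit: 66.86 + 2 = 68.86
68.86 is ≥ 67.5 and < 89 → Proficient

Proficient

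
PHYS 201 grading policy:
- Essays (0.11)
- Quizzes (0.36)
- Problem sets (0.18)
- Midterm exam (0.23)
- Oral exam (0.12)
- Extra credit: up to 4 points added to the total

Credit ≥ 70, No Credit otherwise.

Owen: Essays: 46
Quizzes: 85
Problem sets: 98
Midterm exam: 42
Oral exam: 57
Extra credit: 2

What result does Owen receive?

Weighted total:
  Essays 46 × 0.11 = 5.06
  Quizzes 85 × 0.36 = 30.6
  Problem sets 98 × 0.18 = 17.64
  Midterm exam 42 × 0.23 = 9.66
  Oral exam 57 × 0.12 = 6.84
Sum = 69.8
Extra credit: 69.8 + 2 = 71.8
71.8 ≥ 70 → Credit

Credit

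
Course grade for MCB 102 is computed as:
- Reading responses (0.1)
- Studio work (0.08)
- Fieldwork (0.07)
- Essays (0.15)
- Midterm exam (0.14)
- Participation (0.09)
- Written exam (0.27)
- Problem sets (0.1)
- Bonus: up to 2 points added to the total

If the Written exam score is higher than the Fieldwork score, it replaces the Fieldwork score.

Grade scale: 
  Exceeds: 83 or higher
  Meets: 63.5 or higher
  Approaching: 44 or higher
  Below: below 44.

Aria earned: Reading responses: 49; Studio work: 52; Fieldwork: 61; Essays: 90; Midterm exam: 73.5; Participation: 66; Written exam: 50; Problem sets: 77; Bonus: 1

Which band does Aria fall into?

Written exam (50) ≤ Fieldwork (61), so Fieldwork stays at 61.
Weighted total:
  Reading responses 49 × 0.1 = 4.9
  Studio work 52 × 0.08 = 4.16
  Fieldwork 61 × 0.07 = 4.27
  Essays 90 × 0.15 = 13.5
  Midterm exam 73.5 × 0.14 = 10.29
  Participation 66 × 0.09 = 5.94
  Written exam 50 × 0.27 = 13.5
  Problem sets 77 × 0.1 = 7.7
Sum = 64.26
Bonus: 64.26 + 1 = 65.26
65.26 is ≥ 63.5 and < 83 → Meets

Meets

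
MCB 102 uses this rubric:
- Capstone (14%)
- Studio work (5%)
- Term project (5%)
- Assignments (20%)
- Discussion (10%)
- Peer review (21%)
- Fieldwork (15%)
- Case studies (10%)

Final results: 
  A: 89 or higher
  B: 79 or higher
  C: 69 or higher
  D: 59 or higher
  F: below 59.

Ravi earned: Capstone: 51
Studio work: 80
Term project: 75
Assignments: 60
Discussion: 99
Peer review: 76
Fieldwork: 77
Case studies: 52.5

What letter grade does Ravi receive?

C

Weighted total:
  Capstone 51 × 0.14 = 7.14
  Studio work 80 × 0.05 = 4
  Term project 75 × 0.05 = 3.75
  Assignments 60 × 0.2 = 12
  Discussion 99 × 0.1 = 9.9
  Peer review 76 × 0.21 = 15.96
  Fieldwork 77 × 0.15 = 11.55
  Case studies 52.5 × 0.1 = 5.25
Sum = 69.55
69.55 is ≥ 69 and < 79 → C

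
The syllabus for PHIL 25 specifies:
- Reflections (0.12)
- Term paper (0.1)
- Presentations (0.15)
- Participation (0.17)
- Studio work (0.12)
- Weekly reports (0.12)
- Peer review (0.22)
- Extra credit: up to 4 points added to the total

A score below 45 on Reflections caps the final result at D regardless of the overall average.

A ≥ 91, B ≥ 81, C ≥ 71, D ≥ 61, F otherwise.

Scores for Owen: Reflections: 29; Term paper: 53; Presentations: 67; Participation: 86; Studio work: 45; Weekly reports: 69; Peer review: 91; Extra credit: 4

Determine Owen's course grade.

D

Reflections score 29 < 45: minimum not met.
Weighted total:
  Reflections 29 × 0.12 = 3.48
  Term paper 53 × 0.1 = 5.3
  Presentations 67 × 0.15 = 10.05
  Participation 86 × 0.17 = 14.62
  Studio work 45 × 0.12 = 5.4
  Weekly reports 69 × 0.12 = 8.28
  Peer review 91 × 0.22 = 20.02
Sum = 67.15
Extra credit: 67.15 + 4 = 71.15
71.15 would be C; cap at D applies → D.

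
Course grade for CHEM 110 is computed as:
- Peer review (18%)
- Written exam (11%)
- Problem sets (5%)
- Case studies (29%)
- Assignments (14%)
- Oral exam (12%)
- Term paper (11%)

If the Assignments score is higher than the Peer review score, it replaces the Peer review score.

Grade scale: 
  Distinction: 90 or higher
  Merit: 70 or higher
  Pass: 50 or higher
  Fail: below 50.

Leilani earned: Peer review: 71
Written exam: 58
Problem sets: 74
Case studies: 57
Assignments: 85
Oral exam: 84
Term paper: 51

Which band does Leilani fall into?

Assignments (85) > Peer review (71), so Peer review counts as 85.
Weighted total:
  Peer review 85 × 0.18 = 15.3
  Written exam 58 × 0.11 = 6.38
  Problem sets 74 × 0.05 = 3.7
  Case studies 57 × 0.29 = 16.53
  Assignments 85 × 0.14 = 11.9
  Oral exam 84 × 0.12 = 10.08
  Term paper 51 × 0.11 = 5.61
Sum = 69.5
69.5 is ≥ 50 and < 70 → Pass

Pass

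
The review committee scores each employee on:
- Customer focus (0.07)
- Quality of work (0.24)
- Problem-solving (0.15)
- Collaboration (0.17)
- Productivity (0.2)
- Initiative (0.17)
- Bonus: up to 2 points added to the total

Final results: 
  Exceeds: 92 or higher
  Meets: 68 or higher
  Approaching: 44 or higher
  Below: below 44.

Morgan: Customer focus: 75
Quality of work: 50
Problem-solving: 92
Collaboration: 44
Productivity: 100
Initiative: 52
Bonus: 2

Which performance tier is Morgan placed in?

Weighted total:
  Customer focus 75 × 0.07 = 5.25
  Quality of work 50 × 0.24 = 12
  Problem-solving 92 × 0.15 = 13.8
  Collaboration 44 × 0.17 = 7.48
  Productivity 100 × 0.2 = 20
  Initiative 52 × 0.17 = 8.84
Sum = 67.37
Bonus: 67.37 + 2 = 69.37
69.37 is ≥ 68 and < 92 → Meets

Meets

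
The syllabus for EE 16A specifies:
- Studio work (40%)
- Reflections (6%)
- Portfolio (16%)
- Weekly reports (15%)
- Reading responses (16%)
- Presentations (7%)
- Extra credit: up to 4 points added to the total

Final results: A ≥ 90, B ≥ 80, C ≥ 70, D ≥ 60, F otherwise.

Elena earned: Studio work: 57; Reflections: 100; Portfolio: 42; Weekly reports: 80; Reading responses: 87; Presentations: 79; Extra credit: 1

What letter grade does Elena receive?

D

Weighted total:
  Studio work 57 × 0.4 = 22.8
  Reflections 100 × 0.06 = 6
  Portfolio 42 × 0.16 = 6.72
  Weekly reports 80 × 0.15 = 12
  Reading responses 87 × 0.16 = 13.92
  Presentations 79 × 0.07 = 5.53
Sum = 66.97
Extra credit: 66.97 + 1 = 67.97
67.97 is ≥ 60 and < 70 → D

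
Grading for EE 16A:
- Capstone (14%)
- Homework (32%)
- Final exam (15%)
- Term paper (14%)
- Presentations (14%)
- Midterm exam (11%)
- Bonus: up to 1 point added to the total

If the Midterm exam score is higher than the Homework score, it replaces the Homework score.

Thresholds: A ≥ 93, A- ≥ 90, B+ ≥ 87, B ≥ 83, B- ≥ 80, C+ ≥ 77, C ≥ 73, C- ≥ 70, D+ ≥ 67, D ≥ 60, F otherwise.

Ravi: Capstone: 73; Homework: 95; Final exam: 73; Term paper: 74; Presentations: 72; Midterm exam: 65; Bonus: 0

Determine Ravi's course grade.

C+

Midterm exam (65) ≤ Homework (95), so Homework stays at 95.
Weighted total:
  Capstone 73 × 0.14 = 10.22
  Homework 95 × 0.32 = 30.4
  Final exam 73 × 0.15 = 10.95
  Term paper 74 × 0.14 = 10.36
  Presentations 72 × 0.14 = 10.08
  Midterm exam 65 × 0.11 = 7.15
Sum = 79.16
Bonus: 79.16 + 0 = 79.16
79.16 is ≥ 77 and < 80 → C+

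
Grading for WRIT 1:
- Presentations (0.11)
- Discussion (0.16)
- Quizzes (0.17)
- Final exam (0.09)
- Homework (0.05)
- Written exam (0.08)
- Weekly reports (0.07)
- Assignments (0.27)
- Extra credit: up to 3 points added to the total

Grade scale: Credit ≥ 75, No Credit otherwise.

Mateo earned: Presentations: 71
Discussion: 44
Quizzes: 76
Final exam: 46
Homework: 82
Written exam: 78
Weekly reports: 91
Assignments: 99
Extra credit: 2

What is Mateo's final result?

Weighted total:
  Presentations 71 × 0.11 = 7.81
  Discussion 44 × 0.16 = 7.04
  Quizzes 76 × 0.17 = 12.92
  Final exam 46 × 0.09 = 4.14
  Homework 82 × 0.05 = 4.1
  Written exam 78 × 0.08 = 6.24
  Weekly reports 91 × 0.07 = 6.37
  Assignments 99 × 0.27 = 26.73
Sum = 75.35
Extra credit: 75.35 + 2 = 77.35
77.35 ≥ 75 → Credit

Credit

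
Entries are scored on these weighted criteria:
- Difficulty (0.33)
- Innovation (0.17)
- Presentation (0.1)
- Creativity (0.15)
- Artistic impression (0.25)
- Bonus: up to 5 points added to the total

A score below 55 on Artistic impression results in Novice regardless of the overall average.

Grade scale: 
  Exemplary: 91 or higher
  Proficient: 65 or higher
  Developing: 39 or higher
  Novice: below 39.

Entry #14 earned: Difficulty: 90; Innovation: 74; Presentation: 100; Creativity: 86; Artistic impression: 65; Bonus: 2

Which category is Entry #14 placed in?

Proficient

Artistic impression score 65 ≥ 55: minimum met.
Weighted total:
  Difficulty 90 × 0.33 = 29.7
  Innovation 74 × 0.17 = 12.58
  Presentation 100 × 0.1 = 10
  Creativity 86 × 0.15 = 12.9
  Artistic impression 65 × 0.25 = 16.25
Sum = 81.43
Bonus: 81.43 + 2 = 83.43
83.43 is ≥ 65 and < 91 → Proficient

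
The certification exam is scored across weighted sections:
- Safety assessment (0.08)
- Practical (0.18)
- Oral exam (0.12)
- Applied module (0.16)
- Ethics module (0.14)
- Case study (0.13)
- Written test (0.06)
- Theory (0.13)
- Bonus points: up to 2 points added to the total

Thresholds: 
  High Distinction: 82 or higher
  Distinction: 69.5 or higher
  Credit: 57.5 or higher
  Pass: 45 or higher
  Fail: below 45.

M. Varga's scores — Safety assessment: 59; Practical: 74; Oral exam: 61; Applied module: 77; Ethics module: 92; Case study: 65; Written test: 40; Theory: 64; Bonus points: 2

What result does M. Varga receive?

Distinction

Weighted total:
  Safety assessment 59 × 0.08 = 4.72
  Practical 74 × 0.18 = 13.32
  Oral exam 61 × 0.12 = 7.32
  Applied module 77 × 0.16 = 12.32
  Ethics module 92 × 0.14 = 12.88
  Case study 65 × 0.13 = 8.45
  Written test 40 × 0.06 = 2.4
  Theory 64 × 0.13 = 8.32
Sum = 69.73
Bonus points: 69.73 + 2 = 71.73
71.73 is ≥ 69.5 and < 82 → Distinction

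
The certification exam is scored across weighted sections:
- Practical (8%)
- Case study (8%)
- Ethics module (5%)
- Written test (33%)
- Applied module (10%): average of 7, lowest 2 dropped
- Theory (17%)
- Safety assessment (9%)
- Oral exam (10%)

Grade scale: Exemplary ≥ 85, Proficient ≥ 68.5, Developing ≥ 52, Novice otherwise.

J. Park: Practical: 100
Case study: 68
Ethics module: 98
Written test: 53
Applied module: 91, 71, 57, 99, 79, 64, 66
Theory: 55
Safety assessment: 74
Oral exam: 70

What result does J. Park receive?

Developing

Applied module: drop 57, 64 → average of remaining 5 = 406/5 = 81.2
Weighted total:
  Practical 100 × 0.08 = 8
  Case study 68 × 0.08 = 5.44
  Ethics module 98 × 0.05 = 4.9
  Written test 53 × 0.33 = 17.49
  Applied module 81.2 × 0.1 = 8.12
  Theory 55 × 0.17 = 9.35
  Safety assessment 74 × 0.09 = 6.66
  Oral exam 70 × 0.1 = 7
Sum = 66.96
66.96 is ≥ 52 and < 68.5 → Developing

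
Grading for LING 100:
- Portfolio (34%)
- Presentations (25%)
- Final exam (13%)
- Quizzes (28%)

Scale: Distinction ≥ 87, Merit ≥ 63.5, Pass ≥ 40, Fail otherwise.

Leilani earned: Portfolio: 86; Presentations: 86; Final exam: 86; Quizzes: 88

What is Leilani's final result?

Merit

Weighted total:
  Portfolio 86 × 0.34 = 29.24
  Presentations 86 × 0.25 = 21.5
  Final exam 86 × 0.13 = 11.18
  Quizzes 88 × 0.28 = 24.64
Sum = 86.56
86.56 is ≥ 63.5 and < 87 → Merit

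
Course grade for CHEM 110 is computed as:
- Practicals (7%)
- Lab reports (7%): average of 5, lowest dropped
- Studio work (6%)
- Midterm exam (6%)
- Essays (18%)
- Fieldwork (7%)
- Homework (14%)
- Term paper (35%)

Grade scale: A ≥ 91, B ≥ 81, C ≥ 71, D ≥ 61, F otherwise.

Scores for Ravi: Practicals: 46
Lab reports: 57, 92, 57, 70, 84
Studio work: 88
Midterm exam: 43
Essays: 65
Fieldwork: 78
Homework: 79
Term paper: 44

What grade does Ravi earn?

Lab reports: drop 57 → average of remaining 4 = 303/4 = 75.75
Weighted total:
  Practicals 46 × 0.07 = 3.22
  Lab reports 75.75 × 0.07 = 5.3025
  Studio work 88 × 0.06 = 5.28
  Midterm exam 43 × 0.06 = 2.58
  Essays 65 × 0.18 = 11.7
  Fieldwork 78 × 0.07 = 5.46
  Homework 79 × 0.14 = 11.06
  Term paper 44 × 0.35 = 15.4
Sum = 60.0025
60.0025 < 61 → F

F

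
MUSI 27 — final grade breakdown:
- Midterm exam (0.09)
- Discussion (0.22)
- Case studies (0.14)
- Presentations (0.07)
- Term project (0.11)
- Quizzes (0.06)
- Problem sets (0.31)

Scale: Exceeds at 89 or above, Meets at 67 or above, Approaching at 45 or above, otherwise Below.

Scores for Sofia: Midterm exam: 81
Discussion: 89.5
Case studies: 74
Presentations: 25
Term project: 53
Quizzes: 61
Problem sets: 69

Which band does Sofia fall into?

Weighted total:
  Midterm exam 81 × 0.09 = 7.29
  Discussion 89.5 × 0.22 = 19.69
  Case studies 74 × 0.14 = 10.36
  Presentations 25 × 0.07 = 1.75
  Term project 53 × 0.11 = 5.83
  Quizzes 61 × 0.06 = 3.66
  Problem sets 69 × 0.31 = 21.39
Sum = 69.97
69.97 is ≥ 67 and < 89 → Meets

Meets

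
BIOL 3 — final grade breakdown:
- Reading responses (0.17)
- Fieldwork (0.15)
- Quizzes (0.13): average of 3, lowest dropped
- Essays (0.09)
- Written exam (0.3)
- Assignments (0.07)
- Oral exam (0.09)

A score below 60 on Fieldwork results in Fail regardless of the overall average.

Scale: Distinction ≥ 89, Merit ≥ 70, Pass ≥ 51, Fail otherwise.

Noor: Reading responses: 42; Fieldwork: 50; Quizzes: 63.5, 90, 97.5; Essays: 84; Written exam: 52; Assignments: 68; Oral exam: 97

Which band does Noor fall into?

Quizzes: drop 63.5 → average of remaining 2 = 187.5/2 = 93.75
Fieldwork score 50 < 60: minimum not met.
Weighted total:
  Reading responses 42 × 0.17 = 7.14
  Fieldwork 50 × 0.15 = 7.5
  Quizzes 93.75 × 0.13 = 12.1875
  Essays 84 × 0.09 = 7.56
  Written exam 52 × 0.3 = 15.6
  Assignments 68 × 0.07 = 4.76
  Oral exam 97 × 0.09 = 8.73
Sum = 63.4775
Because the Fieldwork minimum was not met, the result is Fail.

Fail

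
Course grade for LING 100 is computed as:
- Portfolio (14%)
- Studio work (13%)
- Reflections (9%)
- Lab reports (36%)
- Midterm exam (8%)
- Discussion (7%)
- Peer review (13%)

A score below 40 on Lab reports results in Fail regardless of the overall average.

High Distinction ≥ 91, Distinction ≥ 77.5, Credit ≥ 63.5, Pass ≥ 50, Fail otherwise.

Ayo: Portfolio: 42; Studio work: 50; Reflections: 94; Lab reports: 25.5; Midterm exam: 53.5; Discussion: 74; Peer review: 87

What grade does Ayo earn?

Lab reports score 25.5 < 40: minimum not met.
Weighted total:
  Portfolio 42 × 0.14 = 5.88
  Studio work 50 × 0.13 = 6.5
  Reflections 94 × 0.09 = 8.46
  Lab reports 25.5 × 0.36 = 9.18
  Midterm exam 53.5 × 0.08 = 4.28
  Discussion 74 × 0.07 = 5.18
  Peer review 87 × 0.13 = 11.31
Sum = 50.79
Because the Lab reports minimum was not met, the result is Fail.

Fail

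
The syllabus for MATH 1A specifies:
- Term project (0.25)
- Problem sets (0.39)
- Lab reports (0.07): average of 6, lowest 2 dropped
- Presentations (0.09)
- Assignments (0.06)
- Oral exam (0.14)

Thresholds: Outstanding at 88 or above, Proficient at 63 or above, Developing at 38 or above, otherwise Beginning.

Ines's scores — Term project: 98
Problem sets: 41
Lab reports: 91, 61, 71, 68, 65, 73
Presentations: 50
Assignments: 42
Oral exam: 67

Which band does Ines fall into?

Lab reports: drop 61, 65 → average of remaining 4 = 303/4 = 75.75
Weighted total:
  Term project 98 × 0.25 = 24.5
  Problem sets 41 × 0.39 = 15.99
  Lab reports 75.75 × 0.07 = 5.3025
  Presentations 50 × 0.09 = 4.5
  Assignments 42 × 0.06 = 2.52
  Oral exam 67 × 0.14 = 9.38
Sum = 62.1925
62.1925 is ≥ 38 and < 63 → Developing

Developing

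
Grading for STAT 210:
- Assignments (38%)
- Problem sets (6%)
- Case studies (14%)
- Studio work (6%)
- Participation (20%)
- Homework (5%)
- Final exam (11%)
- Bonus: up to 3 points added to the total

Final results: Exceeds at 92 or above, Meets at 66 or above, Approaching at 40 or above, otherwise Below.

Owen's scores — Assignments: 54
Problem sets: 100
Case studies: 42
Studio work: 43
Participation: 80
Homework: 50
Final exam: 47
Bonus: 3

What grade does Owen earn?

Approaching

Weighted total:
  Assignments 54 × 0.38 = 20.52
  Problem sets 100 × 0.06 = 6
  Case studies 42 × 0.14 = 5.88
  Studio work 43 × 0.06 = 2.58
  Participation 80 × 0.2 = 16
  Homework 50 × 0.05 = 2.5
  Final exam 47 × 0.11 = 5.17
Sum = 58.65
Bonus: 58.65 + 3 = 61.65
61.65 is ≥ 40 and < 66 → Approaching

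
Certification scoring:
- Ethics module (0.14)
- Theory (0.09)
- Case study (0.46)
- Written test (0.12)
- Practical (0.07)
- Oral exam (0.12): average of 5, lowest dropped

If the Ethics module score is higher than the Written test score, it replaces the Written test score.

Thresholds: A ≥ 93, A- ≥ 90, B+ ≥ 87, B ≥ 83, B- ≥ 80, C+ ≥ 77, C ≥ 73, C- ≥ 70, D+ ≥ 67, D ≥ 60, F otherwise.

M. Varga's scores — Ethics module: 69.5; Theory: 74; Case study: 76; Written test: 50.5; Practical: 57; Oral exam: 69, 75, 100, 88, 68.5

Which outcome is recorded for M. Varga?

Oral exam: drop 68.5 → average of remaining 4 = 332/4 = 83
Ethics module (69.5) > Written test (50.5), so Written test counts as 69.5.
Weighted total:
  Ethics module 69.5 × 0.14 = 9.73
  Theory 74 × 0.09 = 6.66
  Case study 76 × 0.46 = 34.96
  Written test 69.5 × 0.12 = 8.34
  Practical 57 × 0.07 = 3.99
  Oral exam 83 × 0.12 = 9.96
Sum = 73.64
73.64 is ≥ 73 and < 77 → C

C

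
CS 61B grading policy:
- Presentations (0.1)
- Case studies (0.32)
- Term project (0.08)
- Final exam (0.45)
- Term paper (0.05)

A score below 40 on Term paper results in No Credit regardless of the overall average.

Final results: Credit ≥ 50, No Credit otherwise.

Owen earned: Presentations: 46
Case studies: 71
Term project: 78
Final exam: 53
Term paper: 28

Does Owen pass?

No Credit

Term paper score 28 < 40: minimum not met.
Weighted total:
  Presentations 46 × 0.1 = 4.6
  Case studies 71 × 0.32 = 22.72
  Term project 78 × 0.08 = 6.24
  Final exam 53 × 0.45 = 23.85
  Term paper 28 × 0.05 = 1.4
Sum = 58.81
Because the Term paper minimum was not met, the result is No Credit.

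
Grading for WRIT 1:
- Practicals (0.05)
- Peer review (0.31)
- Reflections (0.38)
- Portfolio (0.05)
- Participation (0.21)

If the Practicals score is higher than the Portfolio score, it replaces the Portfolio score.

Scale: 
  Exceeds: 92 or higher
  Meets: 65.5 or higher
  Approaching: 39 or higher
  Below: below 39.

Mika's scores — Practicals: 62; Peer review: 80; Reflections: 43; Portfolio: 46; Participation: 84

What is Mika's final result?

Approaching

Practicals (62) > Portfolio (46), so Portfolio counts as 62.
Weighted total:
  Practicals 62 × 0.05 = 3.1
  Peer review 80 × 0.31 = 24.8
  Reflections 43 × 0.38 = 16.34
  Portfolio 62 × 0.05 = 3.1
  Participation 84 × 0.21 = 17.64
Sum = 64.98
64.98 is ≥ 39 and < 65.5 → Approaching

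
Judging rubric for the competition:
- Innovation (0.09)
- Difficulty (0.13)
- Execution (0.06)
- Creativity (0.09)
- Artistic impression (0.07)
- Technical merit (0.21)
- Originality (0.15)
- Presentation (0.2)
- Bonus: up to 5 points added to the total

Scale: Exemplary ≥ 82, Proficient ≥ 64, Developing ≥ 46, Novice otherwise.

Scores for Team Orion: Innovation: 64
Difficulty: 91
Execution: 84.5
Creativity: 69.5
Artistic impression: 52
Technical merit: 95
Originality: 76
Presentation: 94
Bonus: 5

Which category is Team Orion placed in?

Weighted total:
  Innovation 64 × 0.09 = 5.76
  Difficulty 91 × 0.13 = 11.83
  Execution 84.5 × 0.06 = 5.07
  Creativity 69.5 × 0.09 = 6.255
  Artistic impression 52 × 0.07 = 3.64
  Technical merit 95 × 0.21 = 19.95
  Originality 76 × 0.15 = 11.4
  Presentation 94 × 0.2 = 18.8
Sum = 82.705
Bonus: 82.705 + 5 = 87.705
87.705 ≥ 82 → Exemplary

Exemplary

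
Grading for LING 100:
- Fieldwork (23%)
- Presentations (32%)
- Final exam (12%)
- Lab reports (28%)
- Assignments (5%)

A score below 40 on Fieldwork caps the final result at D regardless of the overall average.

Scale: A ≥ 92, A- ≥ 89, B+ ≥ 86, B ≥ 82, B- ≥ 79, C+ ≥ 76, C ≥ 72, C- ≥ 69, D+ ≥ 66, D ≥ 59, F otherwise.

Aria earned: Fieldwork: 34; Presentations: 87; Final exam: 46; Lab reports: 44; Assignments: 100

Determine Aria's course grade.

F

Fieldwork score 34 < 40: minimum not met.
Weighted total:
  Fieldwork 34 × 0.23 = 7.82
  Presentations 87 × 0.32 = 27.84
  Final exam 46 × 0.12 = 5.52
  Lab reports 44 × 0.28 = 12.32
  Assignments 100 × 0.05 = 5
Sum = 58.5
58.5 would be F; cap at D applies → F.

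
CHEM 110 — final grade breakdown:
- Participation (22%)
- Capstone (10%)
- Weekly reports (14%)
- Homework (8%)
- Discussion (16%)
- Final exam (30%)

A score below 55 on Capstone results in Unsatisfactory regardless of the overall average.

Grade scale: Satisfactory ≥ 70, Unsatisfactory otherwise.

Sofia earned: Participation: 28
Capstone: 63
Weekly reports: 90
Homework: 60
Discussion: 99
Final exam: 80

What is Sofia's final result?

Capstone score 63 ≥ 55: minimum met.
Weighted total:
  Participation 28 × 0.22 = 6.16
  Capstone 63 × 0.1 = 6.3
  Weekly reports 90 × 0.14 = 12.6
  Homework 60 × 0.08 = 4.8
  Discussion 99 × 0.16 = 15.84
  Final exam 80 × 0.3 = 24
Sum = 69.7
69.7 < 70 → Unsatisfactory

Unsatisfactory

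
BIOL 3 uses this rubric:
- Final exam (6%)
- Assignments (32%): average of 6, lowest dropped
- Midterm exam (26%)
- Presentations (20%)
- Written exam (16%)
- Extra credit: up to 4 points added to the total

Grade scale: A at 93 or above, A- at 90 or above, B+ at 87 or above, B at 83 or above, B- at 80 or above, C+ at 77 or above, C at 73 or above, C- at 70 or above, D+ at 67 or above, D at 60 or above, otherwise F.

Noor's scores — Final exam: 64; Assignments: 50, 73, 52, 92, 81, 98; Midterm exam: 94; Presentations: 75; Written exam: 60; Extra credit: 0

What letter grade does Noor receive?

C+

Assignments: drop 50 → average of remaining 5 = 396/5 = 79.2
Weighted total:
  Final exam 64 × 0.06 = 3.84
  Assignments 79.2 × 0.32 = 25.344
  Midterm exam 94 × 0.26 = 24.44
  Presentations 75 × 0.2 = 15
  Written exam 60 × 0.16 = 9.6
Sum = 78.224
Extra credit: 78.224 + 0 = 78.224
78.224 is ≥ 77 and < 80 → C+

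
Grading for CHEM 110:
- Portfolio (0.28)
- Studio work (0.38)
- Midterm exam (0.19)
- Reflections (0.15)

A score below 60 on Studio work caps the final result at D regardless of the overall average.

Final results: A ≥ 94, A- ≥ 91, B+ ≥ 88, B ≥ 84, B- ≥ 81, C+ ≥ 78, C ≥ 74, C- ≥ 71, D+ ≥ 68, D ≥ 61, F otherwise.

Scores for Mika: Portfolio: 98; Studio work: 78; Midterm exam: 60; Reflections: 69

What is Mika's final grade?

Studio work score 78 ≥ 60: minimum met.
Weighted total:
  Portfolio 98 × 0.28 = 27.44
  Studio work 78 × 0.38 = 29.64
  Midterm exam 60 × 0.19 = 11.4
  Reflections 69 × 0.15 = 10.35
Sum = 78.83
78.83 is ≥ 78 and < 81 → C+

C+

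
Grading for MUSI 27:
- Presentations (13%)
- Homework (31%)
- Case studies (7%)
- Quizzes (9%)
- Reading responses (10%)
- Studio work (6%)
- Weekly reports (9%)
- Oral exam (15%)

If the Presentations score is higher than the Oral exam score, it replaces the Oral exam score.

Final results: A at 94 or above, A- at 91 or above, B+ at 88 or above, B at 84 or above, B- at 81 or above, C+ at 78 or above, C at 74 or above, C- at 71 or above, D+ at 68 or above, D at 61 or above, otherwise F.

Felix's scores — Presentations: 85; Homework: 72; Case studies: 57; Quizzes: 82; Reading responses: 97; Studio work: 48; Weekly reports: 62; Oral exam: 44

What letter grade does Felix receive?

C

Presentations (85) > Oral exam (44), so Oral exam counts as 85.
Weighted total:
  Presentations 85 × 0.13 = 11.05
  Homework 72 × 0.31 = 22.32
  Case studies 57 × 0.07 = 3.99
  Quizzes 82 × 0.09 = 7.38
  Reading responses 97 × 0.1 = 9.7
  Studio work 48 × 0.06 = 2.88
  Weekly reports 62 × 0.09 = 5.58
  Oral exam 85 × 0.15 = 12.75
Sum = 75.65
75.65 is ≥ 74 and < 78 → C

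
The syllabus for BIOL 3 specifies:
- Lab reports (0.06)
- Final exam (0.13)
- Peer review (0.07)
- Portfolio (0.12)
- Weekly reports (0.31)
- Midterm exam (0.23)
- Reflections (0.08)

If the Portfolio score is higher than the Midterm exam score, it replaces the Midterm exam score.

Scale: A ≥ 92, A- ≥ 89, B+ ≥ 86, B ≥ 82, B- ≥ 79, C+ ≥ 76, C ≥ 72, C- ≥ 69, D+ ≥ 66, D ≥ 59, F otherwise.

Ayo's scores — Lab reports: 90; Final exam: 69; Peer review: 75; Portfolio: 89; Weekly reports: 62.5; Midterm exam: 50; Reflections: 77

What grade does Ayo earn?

Portfolio (89) > Midterm exam (50), so Midterm exam counts as 89.
Weighted total:
  Lab reports 90 × 0.06 = 5.4
  Final exam 69 × 0.13 = 8.97
  Peer review 75 × 0.07 = 5.25
  Portfolio 89 × 0.12 = 10.68
  Weekly reports 62.5 × 0.31 = 19.375
  Midterm exam 89 × 0.23 = 20.47
  Reflections 77 × 0.08 = 6.16
Sum = 76.305
76.305 is ≥ 76 and < 79 → C+

C+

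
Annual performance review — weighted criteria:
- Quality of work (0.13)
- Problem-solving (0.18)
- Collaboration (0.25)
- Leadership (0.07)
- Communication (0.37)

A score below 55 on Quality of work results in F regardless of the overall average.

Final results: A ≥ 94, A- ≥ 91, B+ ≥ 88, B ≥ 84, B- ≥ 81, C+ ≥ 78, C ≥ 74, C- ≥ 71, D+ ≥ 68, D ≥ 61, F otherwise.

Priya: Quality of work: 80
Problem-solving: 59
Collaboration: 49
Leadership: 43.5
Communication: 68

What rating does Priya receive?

D

Quality of work score 80 ≥ 55: minimum met.
Weighted total:
  Quality of work 80 × 0.13 = 10.4
  Problem-solving 59 × 0.18 = 10.62
  Collaboration 49 × 0.25 = 12.25
  Leadership 43.5 × 0.07 = 3.045
  Communication 68 × 0.37 = 25.16
Sum = 61.475
61.475 is ≥ 61 and < 68 → D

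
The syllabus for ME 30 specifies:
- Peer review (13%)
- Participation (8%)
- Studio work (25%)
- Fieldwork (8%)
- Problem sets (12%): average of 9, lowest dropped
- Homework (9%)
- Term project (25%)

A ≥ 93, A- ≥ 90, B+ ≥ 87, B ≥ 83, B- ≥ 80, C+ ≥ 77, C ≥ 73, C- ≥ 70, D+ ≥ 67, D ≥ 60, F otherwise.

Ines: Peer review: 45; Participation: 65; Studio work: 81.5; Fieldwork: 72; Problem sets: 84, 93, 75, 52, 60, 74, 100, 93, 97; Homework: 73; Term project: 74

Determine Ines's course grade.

C-

Problem sets: drop 52 → average of remaining 8 = 676/8 = 84.5
Weighted total:
  Peer review 45 × 0.13 = 5.85
  Participation 65 × 0.08 = 5.2
  Studio work 81.5 × 0.25 = 20.375
  Fieldwork 72 × 0.08 = 5.76
  Problem sets 84.5 × 0.12 = 10.14
  Homework 73 × 0.09 = 6.57
  Term project 74 × 0.25 = 18.5
Sum = 72.395
72.395 is ≥ 70 and < 73 → C-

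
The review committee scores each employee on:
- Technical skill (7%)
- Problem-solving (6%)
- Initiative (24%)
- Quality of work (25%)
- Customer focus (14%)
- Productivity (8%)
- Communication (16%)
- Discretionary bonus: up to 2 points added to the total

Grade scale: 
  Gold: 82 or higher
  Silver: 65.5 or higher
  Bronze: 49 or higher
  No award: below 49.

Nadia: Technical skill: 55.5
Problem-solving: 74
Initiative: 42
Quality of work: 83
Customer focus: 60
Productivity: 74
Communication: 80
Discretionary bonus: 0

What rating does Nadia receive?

Weighted total:
  Technical skill 55.5 × 0.07 = 3.885
  Problem-solving 74 × 0.06 = 4.44
  Initiative 42 × 0.24 = 10.08
  Quality of work 83 × 0.25 = 20.75
  Customer focus 60 × 0.14 = 8.4
  Productivity 74 × 0.08 = 5.92
  Communication 80 × 0.16 = 12.8
Sum = 66.275
Discretionary bonus: 66.275 + 0 = 66.275
66.275 is ≥ 65.5 and < 82 → Silver

Silver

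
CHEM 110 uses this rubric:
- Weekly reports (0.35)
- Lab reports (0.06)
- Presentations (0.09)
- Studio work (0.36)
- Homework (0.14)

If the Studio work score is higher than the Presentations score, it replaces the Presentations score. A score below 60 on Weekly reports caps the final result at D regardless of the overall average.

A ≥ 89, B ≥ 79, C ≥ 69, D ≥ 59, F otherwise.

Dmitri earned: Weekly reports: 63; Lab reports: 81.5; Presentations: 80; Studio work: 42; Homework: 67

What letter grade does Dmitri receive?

Studio work (42) ≤ Presentations (80), so Presentations stays at 80.
Weekly reports score 63 ≥ 60: minimum met.
Weighted total:
  Weekly reports 63 × 0.35 = 22.05
  Lab reports 81.5 × 0.06 = 4.89
  Presentations 80 × 0.09 = 7.2
  Studio work 42 × 0.36 = 15.12
  Homework 67 × 0.14 = 9.38
Sum = 58.64
58.64 < 59 → F

F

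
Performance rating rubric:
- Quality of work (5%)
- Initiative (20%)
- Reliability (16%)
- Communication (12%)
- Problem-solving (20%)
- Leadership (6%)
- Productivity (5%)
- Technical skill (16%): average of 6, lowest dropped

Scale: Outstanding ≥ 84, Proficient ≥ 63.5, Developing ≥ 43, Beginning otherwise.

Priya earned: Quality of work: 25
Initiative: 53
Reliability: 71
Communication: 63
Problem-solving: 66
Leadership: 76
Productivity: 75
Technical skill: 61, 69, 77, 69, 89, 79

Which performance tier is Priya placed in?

Technical skill: drop 61 → average of remaining 5 = 383/5 = 76.6
Weighted total:
  Quality of work 25 × 0.05 = 1.25
  Initiative 53 × 0.2 = 10.6
  Reliability 71 × 0.16 = 11.36
  Communication 63 × 0.12 = 7.56
  Problem-solving 66 × 0.2 = 13.2
  Leadership 76 × 0.06 = 4.56
  Productivity 75 × 0.05 = 3.75
  Technical skill 76.6 × 0.16 = 12.256
Sum = 64.536
64.536 is ≥ 63.5 and < 84 → Proficient

Proficient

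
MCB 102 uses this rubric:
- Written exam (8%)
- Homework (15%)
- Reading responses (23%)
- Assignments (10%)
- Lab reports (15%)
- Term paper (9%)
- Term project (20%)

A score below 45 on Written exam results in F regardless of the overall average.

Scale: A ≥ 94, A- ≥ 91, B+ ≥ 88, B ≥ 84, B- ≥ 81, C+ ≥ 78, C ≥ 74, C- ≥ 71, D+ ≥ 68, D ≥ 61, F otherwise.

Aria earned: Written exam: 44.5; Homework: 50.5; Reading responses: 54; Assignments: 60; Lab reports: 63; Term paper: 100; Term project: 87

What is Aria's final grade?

Written exam score 44.5 < 45: minimum not met.
Weighted total:
  Written exam 44.5 × 0.08 = 3.56
  Homework 50.5 × 0.15 = 7.575
  Reading responses 54 × 0.23 = 12.42
  Assignments 60 × 0.1 = 6
  Lab reports 63 × 0.15 = 9.45
  Term paper 100 × 0.09 = 9
  Term project 87 × 0.2 = 17.4
Sum = 65.405
Because the Written exam minimum was not met, the result is F.

F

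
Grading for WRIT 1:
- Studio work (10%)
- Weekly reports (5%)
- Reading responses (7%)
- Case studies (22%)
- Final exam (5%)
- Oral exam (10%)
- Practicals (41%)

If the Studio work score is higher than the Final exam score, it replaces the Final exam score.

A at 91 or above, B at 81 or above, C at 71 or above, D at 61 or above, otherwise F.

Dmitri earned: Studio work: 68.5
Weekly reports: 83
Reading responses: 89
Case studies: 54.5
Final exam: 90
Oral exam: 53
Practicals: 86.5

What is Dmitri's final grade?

C

Studio work (68.5) ≤ Final exam (90), so Final exam stays at 90.
Weighted total:
  Studio work 68.5 × 0.1 = 6.85
  Weekly reports 83 × 0.05 = 4.15
  Reading responses 89 × 0.07 = 6.23
  Case studies 54.5 × 0.22 = 11.99
  Final exam 90 × 0.05 = 4.5
  Oral exam 53 × 0.1 = 5.3
  Practicals 86.5 × 0.41 = 35.465
Sum = 74.485
74.485 is ≥ 71 and < 81 → C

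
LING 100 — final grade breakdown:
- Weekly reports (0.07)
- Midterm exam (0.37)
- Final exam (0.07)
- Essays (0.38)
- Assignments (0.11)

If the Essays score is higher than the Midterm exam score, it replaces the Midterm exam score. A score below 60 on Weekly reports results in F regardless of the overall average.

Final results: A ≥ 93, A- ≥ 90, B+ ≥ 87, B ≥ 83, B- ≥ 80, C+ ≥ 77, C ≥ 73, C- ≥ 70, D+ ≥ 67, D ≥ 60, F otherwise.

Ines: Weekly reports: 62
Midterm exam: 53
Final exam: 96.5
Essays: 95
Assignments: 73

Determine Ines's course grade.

Essays (95) > Midterm exam (53), so Midterm exam counts as 95.
Weekly reports score 62 ≥ 60: minimum met.
Weighted total:
  Weekly reports 62 × 0.07 = 4.34
  Midterm exam 95 × 0.37 = 35.15
  Final exam 96.5 × 0.07 = 6.755
  Essays 95 × 0.38 = 36.1
  Assignments 73 × 0.11 = 8.03
Sum = 90.375
90.375 is ≥ 90 and < 93 → A-

A-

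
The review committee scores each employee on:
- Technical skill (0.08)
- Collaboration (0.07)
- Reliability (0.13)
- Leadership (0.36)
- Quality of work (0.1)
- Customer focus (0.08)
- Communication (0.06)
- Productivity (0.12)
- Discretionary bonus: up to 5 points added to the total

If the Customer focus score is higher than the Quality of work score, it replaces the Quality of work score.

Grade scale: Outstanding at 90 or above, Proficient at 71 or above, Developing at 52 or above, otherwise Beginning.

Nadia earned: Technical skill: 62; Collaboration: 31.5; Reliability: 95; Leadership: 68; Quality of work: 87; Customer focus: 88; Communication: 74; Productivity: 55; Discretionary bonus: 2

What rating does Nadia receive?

Customer focus (88) > Quality of work (87), so Quality of work counts as 88.
Weighted total:
  Technical skill 62 × 0.08 = 4.96
  Collaboration 31.5 × 0.07 = 2.205
  Reliability 95 × 0.13 = 12.35
  Leadership 68 × 0.36 = 24.48
  Quality of work 88 × 0.1 = 8.8
  Customer focus 88 × 0.08 = 7.04
  Communication 74 × 0.06 = 4.44
  Productivity 55 × 0.12 = 6.6
Sum = 70.875
Discretionary bonus: 70.875 + 2 = 72.875
72.875 is ≥ 71 and < 90 → Proficient

Proficient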